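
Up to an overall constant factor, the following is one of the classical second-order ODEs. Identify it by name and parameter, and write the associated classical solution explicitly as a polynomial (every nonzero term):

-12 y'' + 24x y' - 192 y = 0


All three coefficients share the factor -12; dividing through by -12 gives  y'' - 2x y' + 16 y = 0.
This matches the Hermite equation y'' - 2x y' + 2n y = 0 with 2n = 16, so n = 8; the polynomial solution is H_8(x).
With y = sum_k a_k x^k, matching x^k gives (k+2)(k+1) a_{k+2} = 2(k - n) a_k = 2(k - 8) a_k. The right side vanishes at k = 8, so the series with the parity of 8 terminates at degree 8.
Standard normalization: leading coefficient of H_n is 2^n, so a_8 = 2^8 = 256. Work downward with a_k = (k+1)(k+2) a_{k+2} / (2(k - n)):
  a_6 = (7)(8)(256) / (2(6 - 8)) = 14336/(-4) = -3584
  a_4 = (5)(6)(-3584) / (2(4 - 8)) = -107520/(-8) = 13440
  a_2 = (3)(4)(13440) / (2(2 - 8)) = 161280/(-12) = -13440
  a_0 = (1)(2)(-13440) / (2(0 - 8)) = -26880/(-16) = 1680
Hence H_8(x) = 256 x^8 - 3584 x^6 + 13440 x^4 - 13440 x^2 + 1680.

H_8(x); series = 256 x^8 - 3584 x^6 + 13440 x^4 - 13440 x^2 + 1680


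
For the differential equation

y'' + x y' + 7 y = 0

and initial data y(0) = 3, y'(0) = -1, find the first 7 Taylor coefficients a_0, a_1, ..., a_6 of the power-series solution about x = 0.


Ansatz: y(x) = sum_{n>=0} a_n x^n, so y'(x) = sum_{n>=1} n a_n x^(n-1) and y''(x) = sum_{n>=2} n(n-1) a_n x^(n-2).
Substitute into P(x) y'' + Q(x) y' + R(x) y = 0 with P(x) = 1, Q(x) = x, R(x) = 7, and match powers of x.
Initial conditions: a_0 = 3, a_1 = -1.
Setting the coefficient of each power of x to zero and solving order by order (substituting the coefficients already found):
  x^0: 2 a_2 + 7 a_0 = 0  ->  2 a_2 = -7 a_0 = -21  ->  a_2 = -21/2
  x^1: 6 a_3 + 8 a_1 = 0  ->  6 a_3 = -8 a_1 = 8  ->  a_3 = 4/3
  x^2: 12 a_4 + 9 a_2 = 0  ->  12 a_4 = -9 a_2 = 189/2  ->  a_4 = 63/8
  x^3: 20 a_5 + 10 a_3 = 0  ->  20 a_5 = -10 a_3 = -40/3  ->  a_5 = -2/3
  x^4: 30 a_6 + 11 a_4 = 0  ->  30 a_6 = -11 a_4 = -693/8  ->  a_6 = -231/80
Truncated series: y(x) = 3 - x - (21/2) x^2 + (4/3) x^3 + (63/8) x^4 - (2/3) x^5 - (231/80) x^6 + O(x^7).

a_0 = 3; a_1 = -1; a_2 = -21/2; a_3 = 4/3; a_4 = 63/8; a_5 = -2/3; a_6 = -231/80


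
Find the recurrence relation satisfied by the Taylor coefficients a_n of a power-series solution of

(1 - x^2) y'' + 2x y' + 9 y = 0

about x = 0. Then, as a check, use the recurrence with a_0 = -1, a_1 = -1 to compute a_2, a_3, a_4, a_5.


Substitute y = sum_n a_n x^n.
(1 - 1 x^2) y'' contributes (n+2)(n+1) a_{n+2} - n(n-1) a_n at x^n.
2 x y'(x) contributes 2 n a_n at x^n.
9 y(x) contributes 9 a_n at x^n.
Matching x^n: (n+2)(n+1) a_{n+2} + (-n(n-1) + 2 n + 9) a_n = 0.
Thus a_{n+2} = (n(n-1) - 2 n - 9) / ((n+1)(n+2)) * a_n.

Check with a_0 = -1, a_1 = -1 (apply the recurrence for n = 0, 1, 2, 3): a_0 = -1, a_1 = -1, a_2 = 9/2, a_3 = 11/6, a_4 = -33/8, a_5 = -33/40.

a_(n+2) = (n(n-1) - 2 n - 9) / ((n+1)(n+2)) * a_n; check: a_0 = -1, a_1 = -1, a_2 = 9/2, a_3 = 11/6, a_4 = -33/8, a_5 = -33/40


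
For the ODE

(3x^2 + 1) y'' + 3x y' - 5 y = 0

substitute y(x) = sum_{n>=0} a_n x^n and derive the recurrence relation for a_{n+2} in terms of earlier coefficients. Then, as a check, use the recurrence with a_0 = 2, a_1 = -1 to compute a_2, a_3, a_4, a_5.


Substitute y = sum_n a_n x^n.
(1 + 3 x^2) y'' contributes (n+2)(n+1) a_{n+2} + 3 n(n-1) a_n at x^n.
3 x y'(x) contributes 3 n a_n at x^n.
-5 y(x) contributes -5 a_n at x^n.
Matching x^n: (n+2)(n+1) a_{n+2} + (3 n(n-1) + 3 n - 5) a_n = 0.
Thus a_{n+2} = (-3 n(n-1) - 3 n + 5) / ((n+1)(n+2)) * a_n.

Check with a_0 = 2, a_1 = -1 (apply the recurrence for n = 0, 1, 2, 3): a_0 = 2, a_1 = -1, a_2 = 5, a_3 = -1/3, a_4 = -35/12, a_5 = 11/30.

a_(n+2) = (-3 n(n-1) - 3 n + 5) / ((n+1)(n+2)) * a_n; check: a_0 = 2, a_1 = -1, a_2 = 5, a_3 = -1/3, a_4 = -35/12, a_5 = 11/30


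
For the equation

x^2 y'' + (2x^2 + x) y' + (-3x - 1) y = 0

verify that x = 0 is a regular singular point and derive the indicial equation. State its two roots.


Divide by x^2 to reach normal form y'' + P_1(x) y' + P_2(x) y = 0 with P_1(x) = 2 + 1/x and P_2(x) = -3/x - 1/x^2.
x = 0 is a singular point because the y'-coefficient 2 + 1/x has a pole at x = 0 and the y-coefficient -3/x - 1/x^2 has a pole at x = 0.
It is a regular singular point because x P_1(x) = p(x) = 2x + 1 and x^2 P_2(x) = q(x) = -3x - 1 are polynomials, hence analytic at x = 0.
p(0) = 1,  q(0) = -1.
Indicial equation: r(r-1) + p(0) r + q(0) = 0, i.e. r^2 + (p(0) - 1) r + q(0) = 0, i.e. r^2 - 1 = 0.
Discriminant: (0)^2 - 4(-1) = 4, so r = (0 ± 2)/2.
Solving: r_1 = 1, r_2 = -1.

indicial: r^2 - 1 = 0; roots r_1 = 1, r_2 = -1


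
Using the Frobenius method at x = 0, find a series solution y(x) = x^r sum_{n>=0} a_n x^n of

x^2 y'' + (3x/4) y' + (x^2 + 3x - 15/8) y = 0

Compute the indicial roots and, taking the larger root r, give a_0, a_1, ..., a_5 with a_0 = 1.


Write in Frobenius form y'' + (p(x)/x) y' + (q(x)/x^2) y = 0:
  p(x) = 3/4,  q(x) = x^2 + 3x - 15/8.
Indicial equation: r(r-1) + (3/4) r + (-15/8) = 0 -> roots r_1 = 3/2, r_2 = -5/4.
Take r = r_1 = 3/2. Let y(x) = x^r sum_{n>=0} a_n x^n with a_0 = 1.
Substitute y = x^r sum a_n x^n and match x^{r+n}. The recurrence is
  D(n) a_n + 3 a_{n-1} + 1 a_{n-2} = 0,  where D(n) = (r+n)(r+n-1) + (3/4)(r+n) + (-15/8).
  a_n = [-3 a_{n-1} - 1 a_{n-2}] / D(n).
Since the indicial polynomial factors as (r - r_1)(r - r_2), D(n) = (r_1 + n - r_1)(r_1 + n - r_2) = n(n + 11/4).
Evaluating step by step (a_0 = 1):
  n = 1: D(1) = 1(1 + 11/4) = 15/4; numerator = -3(1) = -3; a_1 = (-3)/(15/4) = -4/5
  n = 2: D(2) = 2(2 + 11/4) = 19/2; numerator = -3(-4/5) - 1(1) = 7/5; a_2 = (7/5)/(19/2) = 14/95
  n = 3: D(3) = 3(3 + 11/4) = 69/4; numerator = -3(14/95) - 1(-4/5) = 34/95; a_3 = (34/95)/(69/4) = 136/6555
  n = 4: D(4) = 4(4 + 11/4) = 27; numerator = -3(136/6555) - 1(14/95) = -458/2185; a_4 = (-458/2185)/(27) = -458/58995
  n = 5: D(5) = 5(5 + 11/4) = 155/4; numerator = -3(-458/58995) - 1(136/6555) = 10/3933; a_5 = (10/3933)/(155/4) = 8/121923

r = 3/2; a_0 = 1; a_1 = -4/5; a_2 = 14/95; a_3 = 136/6555; a_4 = -458/58995; a_5 = 8/121923


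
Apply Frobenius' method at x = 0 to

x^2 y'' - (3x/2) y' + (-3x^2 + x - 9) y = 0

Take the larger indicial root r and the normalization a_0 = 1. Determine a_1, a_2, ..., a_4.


Write in Frobenius form y'' + (p(x)/x) y' + (q(x)/x^2) y = 0:
  p(x) = -3/2,  q(x) = -3x^2 + x - 9.
Indicial equation: r(r-1) + (-3/2) r + (-9) = 0 -> roots r_1 = 9/2, r_2 = -2.
Take r = r_1 = 9/2. Let y(x) = x^r sum_{n>=0} a_n x^n with a_0 = 1.
Substitute y = x^r sum a_n x^n and match x^{r+n}. The recurrence is
  D(n) a_n + 1 a_{n-1} - 3 a_{n-2} = 0,  where D(n) = (r+n)(r+n-1) + (-3/2)(r+n) + (-9).
  a_n = [-1 a_{n-1} + 3 a_{n-2}] / D(n).
Since the indicial polynomial factors as (r - r_1)(r - r_2), D(n) = (r_1 + n - r_1)(r_1 + n - r_2) = n(n + 13/2).
Evaluating step by step (a_0 = 1):
  n = 1: D(1) = 1(1 + 13/2) = 15/2; numerator = -1(1) = -1; a_1 = (-1)/(15/2) = -2/15
  n = 2: D(2) = 2(2 + 13/2) = 17; numerator = -1(-2/15) + 3(1) = 47/15; a_2 = (47/15)/(17) = 47/255
  n = 3: D(3) = 3(3 + 13/2) = 57/2; numerator = -1(47/255) + 3(-2/15) = -149/255; a_3 = (-149/255)/(57/2) = -298/14535
  n = 4: D(4) = 4(4 + 13/2) = 42; numerator = -1(-298/14535) + 3(47/255) = 1667/2907; a_4 = (1667/2907)/(42) = 1667/122094

r = 9/2; a_0 = 1; a_1 = -2/15; a_2 = 47/255; a_3 = -298/14535; a_4 = 1667/122094


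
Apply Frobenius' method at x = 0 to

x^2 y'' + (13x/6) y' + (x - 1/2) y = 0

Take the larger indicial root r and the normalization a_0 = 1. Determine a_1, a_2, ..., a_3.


Write in Frobenius form y'' + (p(x)/x) y' + (q(x)/x^2) y = 0:
  p(x) = 13/6,  q(x) = x - 1/2.
Indicial equation: r(r-1) + (13/6) r + (-1/2) = 0 -> roots r_1 = 1/3, r_2 = -3/2.
Take r = r_1 = 1/3. Let y(x) = x^r sum_{n>=0} a_n x^n with a_0 = 1.
Substitute y = x^r sum a_n x^n and match x^{r+n}. The recurrence is
  D(n) a_n + 1 a_{n-1} = 0,  where D(n) = (r+n)(r+n-1) + (13/6)(r+n) + (-1/2).
  a_n = -1 / D(n) * a_{n-1}.
Since the indicial polynomial factors as (r - r_1)(r - r_2), D(n) = (r_1 + n - r_1)(r_1 + n - r_2) = n(n + 11/6).
Evaluating step by step (a_0 = 1):
  n = 1: D(1) = 1(1 + 11/6) = 17/6; numerator = -1(1) = -1; a_1 = (-1)/(17/6) = -6/17
  n = 2: D(2) = 2(2 + 11/6) = 23/3; numerator = -1(-6/17) = 6/17; a_2 = (6/17)/(23/3) = 18/391
  n = 3: D(3) = 3(3 + 11/6) = 29/2; numerator = -1(18/391) = -18/391; a_3 = (-18/391)/(29/2) = -36/11339

r = 1/3; a_0 = 1; a_1 = -6/17; a_2 = 18/391; a_3 = -36/11339


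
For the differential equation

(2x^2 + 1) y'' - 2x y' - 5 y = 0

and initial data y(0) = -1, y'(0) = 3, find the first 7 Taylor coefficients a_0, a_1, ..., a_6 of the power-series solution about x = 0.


Ansatz: y(x) = sum_{n>=0} a_n x^n, so y'(x) = sum_{n>=1} n a_n x^(n-1) and y''(x) = sum_{n>=2} n(n-1) a_n x^(n-2).
Substitute into P(x) y'' + Q(x) y' + R(x) y = 0 with P(x) = 2x^2 + 1, Q(x) = -2x, R(x) = -5, and match powers of x.
Initial conditions: a_0 = -1, a_1 = 3.
Setting the coefficient of each power of x to zero and solving order by order (substituting the coefficients already found):
  x^0: 2 a_2 - 5 a_0 = 0  ->  2 a_2 = 5 a_0 = -5  ->  a_2 = -5/2
  x^1: 6 a_3 - 7 a_1 = 0  ->  6 a_3 = 7 a_1 = 21  ->  a_3 = 7/2
  x^2: 12 a_4 - 5 a_2 = 0  ->  12 a_4 = 5 a_2 = -25/2  ->  a_4 = -25/24
  x^3: 20 a_5 + a_3 = 0  ->  20 a_5 = -a_3 = -7/2  ->  a_5 = -7/40
  x^4: 30 a_6 + 11 a_4 = 0  ->  30 a_6 = -11 a_4 = 275/24  ->  a_6 = 55/144
Truncated series: y(x) = -1 + 3 x - (5/2) x^2 + (7/2) x^3 - (25/24) x^4 - (7/40) x^5 + (55/144) x^6 + O(x^7).

a_0 = -1; a_1 = 3; a_2 = -5/2; a_3 = 7/2; a_4 = -25/24; a_5 = -7/40; a_6 = 55/144


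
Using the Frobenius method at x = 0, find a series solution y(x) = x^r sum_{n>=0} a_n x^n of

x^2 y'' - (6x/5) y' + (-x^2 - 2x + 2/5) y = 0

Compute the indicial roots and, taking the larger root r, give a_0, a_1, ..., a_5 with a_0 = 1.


Write in Frobenius form y'' + (p(x)/x) y' + (q(x)/x^2) y = 0:
  p(x) = -6/5,  q(x) = -x^2 - 2x + 2/5.
Indicial equation: r(r-1) + (-6/5) r + (2/5) = 0 -> roots r_1 = 2, r_2 = 1/5.
Take r = r_1 = 2. Let y(x) = x^r sum_{n>=0} a_n x^n with a_0 = 1.
Substitute y = x^r sum a_n x^n and match x^{r+n}. The recurrence is
  D(n) a_n - 2 a_{n-1} - 1 a_{n-2} = 0,  where D(n) = (r+n)(r+n-1) + (-6/5)(r+n) + (2/5).
  a_n = [2 a_{n-1} + 1 a_{n-2}] / D(n).
Since the indicial polynomial factors as (r - r_1)(r - r_2), D(n) = (r_1 + n - r_1)(r_1 + n - r_2) = n(n + 9/5).
Evaluating step by step (a_0 = 1):
  n = 1: D(1) = 1(1 + 9/5) = 14/5; numerator = 2(1) = 2; a_1 = (2)/(14/5) = 5/7
  n = 2: D(2) = 2(2 + 9/5) = 38/5; numerator = 2(5/7) + 1(1) = 17/7; a_2 = (17/7)/(38/5) = 85/266
  n = 3: D(3) = 3(3 + 9/5) = 72/5; numerator = 2(85/266) + 1(5/7) = 180/133; a_3 = (180/133)/(72/5) = 25/266
  n = 4: D(4) = 4(4 + 9/5) = 116/5; numerator = 2(25/266) + 1(85/266) = 135/266; a_4 = (135/266)/(116/5) = 675/30856
  n = 5: D(5) = 5(5 + 9/5) = 34; numerator = 2(675/30856) + 1(25/266) = 2125/15428; a_5 = (2125/15428)/(34) = 125/30856

r = 2; a_0 = 1; a_1 = 5/7; a_2 = 85/266; a_3 = 25/266; a_4 = 675/30856; a_5 = 125/30856


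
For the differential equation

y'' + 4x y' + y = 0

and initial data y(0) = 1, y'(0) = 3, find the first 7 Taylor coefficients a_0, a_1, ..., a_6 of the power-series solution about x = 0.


Ansatz: y(x) = sum_{n>=0} a_n x^n, so y'(x) = sum_{n>=1} n a_n x^(n-1) and y''(x) = sum_{n>=2} n(n-1) a_n x^(n-2).
Substitute into P(x) y'' + Q(x) y' + R(x) y = 0 with P(x) = 1, Q(x) = 4x, R(x) = 1, and match powers of x.
Initial conditions: a_0 = 1, a_1 = 3.
Setting the coefficient of each power of x to zero and solving order by order (substituting the coefficients already found):
  x^0: 2 a_2 + a_0 = 0  ->  2 a_2 = -a_0 = -1  ->  a_2 = -1/2
  x^1: 6 a_3 + 5 a_1 = 0  ->  6 a_3 = -5 a_1 = -15  ->  a_3 = -5/2
  x^2: 12 a_4 + 9 a_2 = 0  ->  12 a_4 = -9 a_2 = 9/2  ->  a_4 = 3/8
  x^3: 20 a_5 + 13 a_3 = 0  ->  20 a_5 = -13 a_3 = 65/2  ->  a_5 = 13/8
  x^4: 30 a_6 + 17 a_4 = 0  ->  30 a_6 = -17 a_4 = -51/8  ->  a_6 = -17/80
Truncated series: y(x) = 1 + 3 x - (1/2) x^2 - (5/2) x^3 + (3/8) x^4 + (13/8) x^5 - (17/80) x^6 + O(x^7).

a_0 = 1; a_1 = 3; a_2 = -1/2; a_3 = -5/2; a_4 = 3/8; a_5 = 13/8; a_6 = -17/80


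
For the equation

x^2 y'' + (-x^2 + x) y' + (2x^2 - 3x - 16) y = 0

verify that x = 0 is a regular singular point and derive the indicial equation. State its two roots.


Divide by x^2 to reach normal form y'' + P_1(x) y' + P_2(x) y = 0 with P_1(x) = -1 + 1/x and P_2(x) = 2 - 3/x - 16/x^2.
x = 0 is a singular point because the y'-coefficient -1 + 1/x has a pole at x = 0 and the y-coefficient 2 - 3/x - 16/x^2 has a pole at x = 0.
It is a regular singular point because x P_1(x) = p(x) = 1 - x and x^2 P_2(x) = q(x) = 2x^2 - 3x - 16 are polynomials, hence analytic at x = 0.
p(0) = 1,  q(0) = -16.
Indicial equation: r(r-1) + p(0) r + q(0) = 0, i.e. r^2 + (p(0) - 1) r + q(0) = 0, i.e. r^2 - 16 = 0.
Discriminant: (0)^2 - 4(-16) = 64, so r = (0 ± 8)/2.
Solving: r_1 = 4, r_2 = -4.

indicial: r^2 - 16 = 0; roots r_1 = 4, r_2 = -4


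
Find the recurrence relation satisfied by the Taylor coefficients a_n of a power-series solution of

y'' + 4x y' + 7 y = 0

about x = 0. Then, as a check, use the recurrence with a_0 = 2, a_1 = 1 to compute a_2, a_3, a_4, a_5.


Substitute y = sum_n a_n x^n.
y''(x) has coefficient (n+2)(n+1) a_{n+2} at x^n;
4 x y'(x) has coefficient 4 n a_n at x^n (shift);
7 y(x) has coefficient 7 a_n at x^n.
Matching x^n: (n+2)(n+1) a_{n+2} + (4n + 7) a_n = 0.
Thus a_{n+2} = (-4n - 7) / ((n+1)(n+2)) * a_n.

Check with a_0 = 2, a_1 = 1 (apply the recurrence for n = 0, 1, 2, 3): a_0 = 2, a_1 = 1, a_2 = -7, a_3 = -11/6, a_4 = 35/4, a_5 = 209/120.

a_(n+2) = (-4n - 7) / ((n+1)(n+2)) * a_n; check: a_0 = 2, a_1 = 1, a_2 = -7, a_3 = -11/6, a_4 = 35/4, a_5 = 209/120


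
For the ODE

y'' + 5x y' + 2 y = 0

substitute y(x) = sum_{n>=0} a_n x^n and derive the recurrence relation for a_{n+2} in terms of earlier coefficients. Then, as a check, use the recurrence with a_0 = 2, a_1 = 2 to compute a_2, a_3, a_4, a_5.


Substitute y = sum_n a_n x^n.
y''(x) has coefficient (n+2)(n+1) a_{n+2} at x^n;
5 x y'(x) has coefficient 5 n a_n at x^n (shift);
2 y(x) has coefficient 2 a_n at x^n.
Matching x^n: (n+2)(n+1) a_{n+2} + (5n + 2) a_n = 0.
Thus a_{n+2} = (-5n - 2) / ((n+1)(n+2)) * a_n.

Check with a_0 = 2, a_1 = 2 (apply the recurrence for n = 0, 1, 2, 3): a_0 = 2, a_1 = 2, a_2 = -2, a_3 = -7/3, a_4 = 2, a_5 = 119/60.

a_(n+2) = (-5n - 2) / ((n+1)(n+2)) * a_n; check: a_0 = 2, a_1 = 2, a_2 = -2, a_3 = -7/3, a_4 = 2, a_5 = 119/60


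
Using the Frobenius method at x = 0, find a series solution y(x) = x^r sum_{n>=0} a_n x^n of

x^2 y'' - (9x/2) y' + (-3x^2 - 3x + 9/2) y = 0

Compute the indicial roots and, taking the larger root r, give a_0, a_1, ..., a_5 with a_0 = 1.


Write in Frobenius form y'' + (p(x)/x) y' + (q(x)/x^2) y = 0:
  p(x) = -9/2,  q(x) = -3x^2 - 3x + 9/2.
Indicial equation: r(r-1) + (-9/2) r + (9/2) = 0 -> roots r_1 = 9/2, r_2 = 1.
Take r = r_1 = 9/2. Let y(x) = x^r sum_{n>=0} a_n x^n with a_0 = 1.
Substitute y = x^r sum a_n x^n and match x^{r+n}. The recurrence is
  D(n) a_n - 3 a_{n-1} - 3 a_{n-2} = 0,  where D(n) = (r+n)(r+n-1) + (-9/2)(r+n) + (9/2).
  a_n = [3 a_{n-1} + 3 a_{n-2}] / D(n).
Since the indicial polynomial factors as (r - r_1)(r - r_2), D(n) = (r_1 + n - r_1)(r_1 + n - r_2) = n(n + 7/2).
Evaluating step by step (a_0 = 1):
  n = 1: D(1) = 1(1 + 7/2) = 9/2; numerator = 3(1) = 3; a_1 = (3)/(9/2) = 2/3
  n = 2: D(2) = 2(2 + 7/2) = 11; numerator = 3(2/3) + 3(1) = 5; a_2 = (5)/(11) = 5/11
  n = 3: D(3) = 3(3 + 7/2) = 39/2; numerator = 3(5/11) + 3(2/3) = 37/11; a_3 = (37/11)/(39/2) = 74/429
  n = 4: D(4) = 4(4 + 7/2) = 30; numerator = 3(74/429) + 3(5/11) = 269/143; a_4 = (269/143)/(30) = 269/4290
  n = 5: D(5) = 5(5 + 7/2) = 85/2; numerator = 3(269/4290) + 3(74/429) = 1009/1430; a_5 = (1009/1430)/(85/2) = 1009/60775

r = 9/2; a_0 = 1; a_1 = 2/3; a_2 = 5/11; a_3 = 74/429; a_4 = 269/4290; a_5 = 1009/60775


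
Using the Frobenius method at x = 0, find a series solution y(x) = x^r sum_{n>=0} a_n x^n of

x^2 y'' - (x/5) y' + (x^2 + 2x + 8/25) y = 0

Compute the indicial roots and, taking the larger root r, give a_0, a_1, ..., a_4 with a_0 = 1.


Write in Frobenius form y'' + (p(x)/x) y' + (q(x)/x^2) y = 0:
  p(x) = -1/5,  q(x) = x^2 + 2x + 8/25.
Indicial equation: r(r-1) + (-1/5) r + (8/25) = 0 -> roots r_1 = 4/5, r_2 = 2/5.
Take r = r_1 = 4/5. Let y(x) = x^r sum_{n>=0} a_n x^n with a_0 = 1.
Substitute y = x^r sum a_n x^n and match x^{r+n}. The recurrence is
  D(n) a_n + 2 a_{n-1} + 1 a_{n-2} = 0,  where D(n) = (r+n)(r+n-1) + (-1/5)(r+n) + (8/25).
  a_n = [-2 a_{n-1} - 1 a_{n-2}] / D(n).
Since the indicial polynomial factors as (r - r_1)(r - r_2), D(n) = (r_1 + n - r_1)(r_1 + n - r_2) = n(n + 2/5).
Evaluating step by step (a_0 = 1):
  n = 1: D(1) = 1(1 + 2/5) = 7/5; numerator = -2(1) = -2; a_1 = (-2)/(7/5) = -10/7
  n = 2: D(2) = 2(2 + 2/5) = 24/5; numerator = -2(-10/7) - 1(1) = 13/7; a_2 = (13/7)/(24/5) = 65/168
  n = 3: D(3) = 3(3 + 2/5) = 51/5; numerator = -2(65/168) - 1(-10/7) = 55/84; a_3 = (55/84)/(51/5) = 275/4284
  n = 4: D(4) = 4(4 + 2/5) = 88/5; numerator = -2(275/4284) - 1(65/168) = -4415/8568; a_4 = (-4415/8568)/(88/5) = -22075/753984

r = 4/5; a_0 = 1; a_1 = -10/7; a_2 = 65/168; a_3 = 275/4284; a_4 = -22075/753984


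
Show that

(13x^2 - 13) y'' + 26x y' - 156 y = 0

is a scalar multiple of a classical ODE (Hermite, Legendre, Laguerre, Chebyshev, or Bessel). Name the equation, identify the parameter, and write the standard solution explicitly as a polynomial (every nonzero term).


All three coefficients share the factor -13; dividing through by -13 gives  (1 - x^2) y'' - 2x y' + 12 y = 0.
This matches the Legendre equation (1 - x^2) y'' - 2x y' + n(n+1) y = 0 (note the -2x y' term) with n(n+1) = 12, so n = 3; the polynomial solution is P_3(x).
With y = sum_k a_k x^k, matching x^k gives (k+2)(k+1) a_{k+2} = [k(k+1) - n(n+1)] a_k = (k - 3)(k + 4) a_k. The right side vanishes at k = 3, so the series with the parity of 3 terminates at degree 3.
Standard normalization (P_n(1) = 1): leading coefficient (2n)!/(2^n (n!)^2) = 720/(8*36) = 5/2, so a_3 = 5/2. Work downward with a_k = (k+1)(k+2) a_{k+2} / ((k - 3)(k + 4)):
  a_1 = (2)(3)(5/2) / ((1 - 3)(1 + 4)) = 15/(-10) = -3/2
Hence P_3(x) = 5 x^3/2 - 3 x/2.

P_3(x); series = 5 x^3/2 - 3 x/2


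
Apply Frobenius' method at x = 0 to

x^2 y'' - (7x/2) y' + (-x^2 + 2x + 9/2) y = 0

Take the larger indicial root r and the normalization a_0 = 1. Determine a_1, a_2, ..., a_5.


Write in Frobenius form y'' + (p(x)/x) y' + (q(x)/x^2) y = 0:
  p(x) = -7/2,  q(x) = -x^2 + 2x + 9/2.
Indicial equation: r(r-1) + (-7/2) r + (9/2) = 0 -> roots r_1 = 3, r_2 = 3/2.
Take r = r_1 = 3. Let y(x) = x^r sum_{n>=0} a_n x^n with a_0 = 1.
Substitute y = x^r sum a_n x^n and match x^{r+n}. The recurrence is
  D(n) a_n + 2 a_{n-1} - 1 a_{n-2} = 0,  where D(n) = (r+n)(r+n-1) + (-7/2)(r+n) + (9/2).
  a_n = [-2 a_{n-1} + 1 a_{n-2}] / D(n).
Since the indicial polynomial factors as (r - r_1)(r - r_2), D(n) = (r_1 + n - r_1)(r_1 + n - r_2) = n(n + 3/2).
Evaluating step by step (a_0 = 1):
  n = 1: D(1) = 1(1 + 3/2) = 5/2; numerator = -2(1) = -2; a_1 = (-2)/(5/2) = -4/5
  n = 2: D(2) = 2(2 + 3/2) = 7; numerator = -2(-4/5) + 1(1) = 13/5; a_2 = (13/5)/(7) = 13/35
  n = 3: D(3) = 3(3 + 3/2) = 27/2; numerator = -2(13/35) + 1(-4/5) = -54/35; a_3 = (-54/35)/(27/2) = -4/35
  n = 4: D(4) = 4(4 + 3/2) = 22; numerator = -2(-4/35) + 1(13/35) = 3/5; a_4 = (3/5)/(22) = 3/110
  n = 5: D(5) = 5(5 + 3/2) = 65/2; numerator = -2(3/110) + 1(-4/35) = -13/77; a_5 = (-13/77)/(65/2) = -2/385

r = 3; a_0 = 1; a_1 = -4/5; a_2 = 13/35; a_3 = -4/35; a_4 = 3/110; a_5 = -2/385


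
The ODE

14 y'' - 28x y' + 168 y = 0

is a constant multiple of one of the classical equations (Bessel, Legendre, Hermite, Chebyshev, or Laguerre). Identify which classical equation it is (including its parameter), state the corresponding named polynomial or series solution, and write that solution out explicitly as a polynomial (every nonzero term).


All three coefficients share the factor 14; dividing through by 14 gives  y'' - 2x y' + 12 y = 0.
This matches the Hermite equation y'' - 2x y' + 2n y = 0 with 2n = 12, so n = 6; the polynomial solution is H_6(x).
With y = sum_k a_k x^k, matching x^k gives (k+2)(k+1) a_{k+2} = 2(k - n) a_k = 2(k - 6) a_k. The right side vanishes at k = 6, so the series with the parity of 6 terminates at degree 6.
Standard normalization: leading coefficient of H_n is 2^n, so a_6 = 2^6 = 64. Work downward with a_k = (k+1)(k+2) a_{k+2} / (2(k - n)):
  a_4 = (5)(6)(64) / (2(4 - 6)) = 1920/(-4) = -480
  a_2 = (3)(4)(-480) / (2(2 - 6)) = -5760/(-8) = 720
  a_0 = (1)(2)(720) / (2(0 - 6)) = 1440/(-12) = -120
Hence H_6(x) = 64 x^6 - 480 x^4 + 720 x^2 - 120.

H_6(x); series = 64 x^6 - 480 x^4 + 720 x^2 - 120


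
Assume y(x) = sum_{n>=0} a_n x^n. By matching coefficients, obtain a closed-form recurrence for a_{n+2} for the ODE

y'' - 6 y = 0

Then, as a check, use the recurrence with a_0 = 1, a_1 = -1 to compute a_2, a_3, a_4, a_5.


Substitute y = sum_n a_n x^n into y'' + (const) y = 0.
y''(x) = sum_{n>=0} (n+2)(n+1) a_{n+2} x^n.
The ODE becomes sum_n [(n+2)(n+1) a_{n+2} - 6 a_n] x^n = 0.
Setting each coefficient to zero gives the recurrence:
  (n+2)(n+1) a_{n+2} - 6 a_n = 0,
  a_{n+2} = 6 / ((n+1)(n+2)) a_n.

Check with a_0 = 1, a_1 = -1 (apply the recurrence for n = 0, 1, 2, 3): a_0 = 1, a_1 = -1, a_2 = 3, a_3 = -1, a_4 = 3/2, a_5 = -3/10.

a_{n+2} = 6/((n+1)(n+2)) * a_n; check: a_0 = 1, a_1 = -1, a_2 = 3, a_3 = -1, a_4 = 3/2, a_5 = -3/10


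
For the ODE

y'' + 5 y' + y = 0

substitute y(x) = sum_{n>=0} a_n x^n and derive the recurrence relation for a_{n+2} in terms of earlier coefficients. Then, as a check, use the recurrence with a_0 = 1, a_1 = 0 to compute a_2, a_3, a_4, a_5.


Substitute y = sum_n a_n x^n.
y''(x) has coefficient (n+2)(n+1) a_{n+2} at x^n;
5 y'(x) has coefficient 5 (n+1) a_{n+1} at x^n;
y(x) has coefficient 1 a_n at x^n.
Matching x^n: (n+2)(n+1) a_{n+2} + 5 (n+1) a_{n+1} + 1 a_n = 0.
Thus a_{n+2} = [-5 (n+1) a_{n+1} - 1 a_n] / ((n+1)(n+2)).

Check with a_0 = 1, a_1 = 0 (apply the recurrence for n = 0, 1, 2, 3): a_0 = 1, a_1 = 0, a_2 = -1/2, a_3 = 5/6, a_4 = -1, a_5 = 23/24.

a_(n+2) = [-5 (n+1) a_(n+1) - 1 a_n] / ((n+1)(n+2)); check: a_0 = 1, a_1 = 0, a_2 = -1/2, a_3 = 5/6, a_4 = -1, a_5 = 23/24


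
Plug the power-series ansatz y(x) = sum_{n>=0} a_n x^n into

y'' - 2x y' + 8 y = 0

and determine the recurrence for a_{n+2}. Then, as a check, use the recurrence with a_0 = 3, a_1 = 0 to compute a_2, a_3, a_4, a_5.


Substitute y = sum_n a_n x^n.
y''(x) has coefficient (n+2)(n+1) a_{n+2} at x^n;
-2 x y'(x) has coefficient -2 n a_n at x^n (shift);
8 y(x) has coefficient 8 a_n at x^n.
Matching x^n: (n+2)(n+1) a_{n+2} + (-2n + 8) a_n = 0.
Thus a_{n+2} = (2n - 8) / ((n+1)(n+2)) * a_n.

Check with a_0 = 3, a_1 = 0 (apply the recurrence for n = 0, 1, 2, 3): a_0 = 3, a_1 = 0, a_2 = -12, a_3 = 0, a_4 = 4, a_5 = 0.

a_(n+2) = (2n - 8) / ((n+1)(n+2)) * a_n; check: a_0 = 3, a_1 = 0, a_2 = -12, a_3 = 0, a_4 = 4, a_5 = 0


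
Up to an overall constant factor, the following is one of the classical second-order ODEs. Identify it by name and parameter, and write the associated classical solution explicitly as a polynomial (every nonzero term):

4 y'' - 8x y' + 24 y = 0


All three coefficients share the factor 4; dividing through by 4 gives  y'' - 2x y' + 6 y = 0.
This matches the Hermite equation y'' - 2x y' + 2n y = 0 with 2n = 6, so n = 3; the polynomial solution is H_3(x).
With y = sum_k a_k x^k, matching x^k gives (k+2)(k+1) a_{k+2} = 2(k - n) a_k = 2(k - 3) a_k. The right side vanishes at k = 3, so the series with the parity of 3 terminates at degree 3.
Standard normalization: leading coefficient of H_n is 2^n, so a_3 = 2^3 = 8. Work downward with a_k = (k+1)(k+2) a_{k+2} / (2(k - n)):
  a_1 = (2)(3)(8) / (2(1 - 3)) = 48/(-4) = -12
Hence H_3(x) = 8 x^3 - 12 x.

H_3(x); series = 8 x^3 - 12 x


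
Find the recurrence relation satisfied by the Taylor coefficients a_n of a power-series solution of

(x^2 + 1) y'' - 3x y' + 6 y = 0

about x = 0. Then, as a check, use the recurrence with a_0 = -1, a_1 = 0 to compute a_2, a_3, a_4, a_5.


Substitute y = sum_n a_n x^n.
(1 + 1 x^2) y'' contributes (n+2)(n+1) a_{n+2} + n(n-1) a_n at x^n.
-3 x y'(x) contributes -3 n a_n at x^n.
6 y(x) contributes 6 a_n at x^n.
Matching x^n: (n+2)(n+1) a_{n+2} + (n(n-1) - 3 n + 6) a_n = 0.
Thus a_{n+2} = (-n(n-1) + 3 n - 6) / ((n+1)(n+2)) * a_n.

Check with a_0 = -1, a_1 = 0 (apply the recurrence for n = 0, 1, 2, 3): a_0 = -1, a_1 = 0, a_2 = 3, a_3 = 0, a_4 = -1/2, a_5 = 0.

a_(n+2) = (-n(n-1) + 3 n - 6) / ((n+1)(n+2)) * a_n; check: a_0 = -1, a_1 = 0, a_2 = 3, a_3 = 0, a_4 = -1/2, a_5 = 0


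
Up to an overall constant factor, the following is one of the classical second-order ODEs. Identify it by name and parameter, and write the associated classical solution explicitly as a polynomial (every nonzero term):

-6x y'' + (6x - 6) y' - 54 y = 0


All three coefficients share the factor -6; dividing through by -6 gives  x y'' + (1 - x) y' + 9 y = 0.
This matches the Laguerre equation x y'' + (1 - x) y' + n y = 0 with n = 9; the polynomial solution is L_9(x).
With y = sum_k a_k x^k, matching x^k gives (k+1)k a_{k+1} + (k+1) a_{k+1} - k a_k + n a_k = 0, i.e. (k+1)^2 a_{k+1} = (k - n) a_k = (k - 9) a_k. The right side vanishes at k = 9, so the series terminates at degree 9.
Standard normalization L_n(0) = 1 gives a_0 = 1. Work upward with a_{k+1} = (k - 9) a_k / (k+1)^2:
  a_1 = (0 - 9)(1) / 1^2 = -9/1 = -9
  a_2 = (1 - 9)(-9) / 2^2 = 72/4 = 18
  a_3 = (2 - 9)(18) / 3^2 = -126/9 = -14
  a_4 = (3 - 9)(-14) / 4^2 = 84/16 = 21/4
  a_5 = (4 - 9)(21/4) / 5^2 = (-105/4)/25 = -21/20
  a_6 = (5 - 9)(-21/20) / 6^2 = (21/5)/36 = 7/60
  a_7 = (6 - 9)(7/60) / 7^2 = (-7/20)/49 = -1/140
  a_8 = (7 - 9)(-1/140) / 8^2 = (1/70)/64 = 1/4480
  a_9 = (8 - 9)(1/4480) / 9^2 = (-1/4480)/81 = -1/362880
Hence L_9(x) = -x^9/362880 + x^8/4480 - x^7/140 + 7 x^6/60 - 21 x^5/20 + 21 x^4/4 - 14 x^3 + 18 x^2 - 9 x + 1.

L_9(x); series = -x^9/362880 + x^8/4480 - x^7/140 + 7 x^6/60 - 21 x^5/20 + 21 x^4/4 - 14 x^3 + 18 x^2 - 9 x + 1


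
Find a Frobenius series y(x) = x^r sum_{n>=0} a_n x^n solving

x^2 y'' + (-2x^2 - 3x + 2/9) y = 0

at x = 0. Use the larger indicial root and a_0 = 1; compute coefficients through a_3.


Write in Frobenius form y'' + (p(x)/x) y' + (q(x)/x^2) y = 0:
  p(x) = 0,  q(x) = -2x^2 - 3x + 2/9.
Indicial equation: r(r-1) + (0) r + (2/9) = 0 -> roots r_1 = 2/3, r_2 = 1/3.
Take r = r_1 = 2/3. Let y(x) = x^r sum_{n>=0} a_n x^n with a_0 = 1.
Substitute y = x^r sum a_n x^n and match x^{r+n}. The recurrence is
  D(n) a_n - 3 a_{n-1} - 2 a_{n-2} = 0,  where D(n) = (r+n)(r+n-1) + (0)(r+n) + (2/9).
  a_n = [3 a_{n-1} + 2 a_{n-2}] / D(n).
Since the indicial polynomial factors as (r - r_1)(r - r_2), D(n) = (r_1 + n - r_1)(r_1 + n - r_2) = n(n + 1/3).
Evaluating step by step (a_0 = 1):
  n = 1: D(1) = 1(1 + 1/3) = 4/3; numerator = 3(1) = 3; a_1 = (3)/(4/3) = 9/4
  n = 2: D(2) = 2(2 + 1/3) = 14/3; numerator = 3(9/4) + 2(1) = 35/4; a_2 = (35/4)/(14/3) = 15/8
  n = 3: D(3) = 3(3 + 1/3) = 10; numerator = 3(15/8) + 2(9/4) = 81/8; a_3 = (81/8)/(10) = 81/80

r = 2/3; a_0 = 1; a_1 = 9/4; a_2 = 15/8; a_3 = 81/80


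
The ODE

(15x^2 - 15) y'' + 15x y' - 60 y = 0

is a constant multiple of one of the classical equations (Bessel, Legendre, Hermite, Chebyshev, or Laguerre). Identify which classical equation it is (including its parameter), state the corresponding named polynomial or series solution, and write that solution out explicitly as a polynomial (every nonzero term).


All three coefficients share the factor -15; dividing through by -15 gives  (1 - x^2) y'' - x y' + 4 y = 0.
This matches the Chebyshev equation (1 - x^2) y'' - x y' + n^2 y = 0 (note the -x y' term, not -2x y') with n^2 = 4, so n = 2; the polynomial solution is T_2(x).
With y = sum_k a_k x^k, matching x^k gives (k+2)(k+1) a_{k+2} = (k^2 - n^2) a_k = (k - 2)(k + 2) a_k. The right side vanishes at k = 2, so the series with the parity of 2 terminates at degree 2.
Standard normalization: leading coefficient of T_n is 2^(n-1), so a_2 = 2^1 = 2. Work downward with a_k = (k+1)(k+2) a_{k+2} / ((k - 2)(k + 2)):
  a_0 = (1)(2)(2) / ((0 - 2)(0 + 2)) = 4/(-4) = -1
Hence T_2(x) = 2 x^2 - 1.

T_2(x); series = 2 x^2 - 1


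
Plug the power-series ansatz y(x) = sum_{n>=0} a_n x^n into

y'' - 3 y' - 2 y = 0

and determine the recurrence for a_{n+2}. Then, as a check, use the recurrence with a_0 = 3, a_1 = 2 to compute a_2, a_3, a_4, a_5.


Substitute y = sum_n a_n x^n.
y''(x) has coefficient (n+2)(n+1) a_{n+2} at x^n;
-3 y'(x) has coefficient -3 (n+1) a_{n+1} at x^n;
-2 y(x) has coefficient -2 a_n at x^n.
Matching x^n: (n+2)(n+1) a_{n+2} - 3 (n+1) a_{n+1} - 2 a_n = 0.
Thus a_{n+2} = [3 (n+1) a_{n+1} + 2 a_n] / ((n+1)(n+2)).

Check with a_0 = 3, a_1 = 2 (apply the recurrence for n = 0, 1, 2, 3): a_0 = 3, a_1 = 2, a_2 = 6, a_3 = 20/3, a_4 = 6, a_5 = 64/15.

a_(n+2) = [3 (n+1) a_(n+1) + 2 a_n] / ((n+1)(n+2)); check: a_0 = 3, a_1 = 2, a_2 = 6, a_3 = 20/3, a_4 = 6, a_5 = 64/15


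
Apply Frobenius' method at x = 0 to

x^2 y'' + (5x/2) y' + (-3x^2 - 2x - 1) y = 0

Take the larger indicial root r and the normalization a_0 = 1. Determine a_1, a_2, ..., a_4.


Write in Frobenius form y'' + (p(x)/x) y' + (q(x)/x^2) y = 0:
  p(x) = 5/2,  q(x) = -3x^2 - 2x - 1.
Indicial equation: r(r-1) + (5/2) r + (-1) = 0 -> roots r_1 = 1/2, r_2 = -2.
Take r = r_1 = 1/2. Let y(x) = x^r sum_{n>=0} a_n x^n with a_0 = 1.
Substitute y = x^r sum a_n x^n and match x^{r+n}. The recurrence is
  D(n) a_n - 2 a_{n-1} - 3 a_{n-2} = 0,  where D(n) = (r+n)(r+n-1) + (5/2)(r+n) + (-1).
  a_n = [2 a_{n-1} + 3 a_{n-2}] / D(n).
Since the indicial polynomial factors as (r - r_1)(r - r_2), D(n) = (r_1 + n - r_1)(r_1 + n - r_2) = n(n + 5/2).
Evaluating step by step (a_0 = 1):
  n = 1: D(1) = 1(1 + 5/2) = 7/2; numerator = 2(1) = 2; a_1 = (2)/(7/2) = 4/7
  n = 2: D(2) = 2(2 + 5/2) = 9; numerator = 2(4/7) + 3(1) = 29/7; a_2 = (29/7)/(9) = 29/63
  n = 3: D(3) = 3(3 + 5/2) = 33/2; numerator = 2(29/63) + 3(4/7) = 166/63; a_3 = (166/63)/(33/2) = 332/2079
  n = 4: D(4) = 4(4 + 5/2) = 26; numerator = 2(332/2079) + 3(29/63) = 505/297; a_4 = (505/297)/(26) = 505/7722

r = 1/2; a_0 = 1; a_1 = 4/7; a_2 = 29/63; a_3 = 332/2079; a_4 = 505/7722


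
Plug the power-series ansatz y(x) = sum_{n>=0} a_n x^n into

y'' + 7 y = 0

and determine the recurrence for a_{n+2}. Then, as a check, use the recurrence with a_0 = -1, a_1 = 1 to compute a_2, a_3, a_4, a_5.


Substitute y = sum_n a_n x^n into y'' + (const) y = 0.
y''(x) = sum_{n>=0} (n+2)(n+1) a_{n+2} x^n.
The ODE becomes sum_n [(n+2)(n+1) a_{n+2} + 7 a_n] x^n = 0.
Setting each coefficient to zero gives the recurrence:
  (n+2)(n+1) a_{n+2} + 7 a_n = 0,
  a_{n+2} = -7 / ((n+1)(n+2)) a_n.

Check with a_0 = -1, a_1 = 1 (apply the recurrence for n = 0, 1, 2, 3): a_0 = -1, a_1 = 1, a_2 = 7/2, a_3 = -7/6, a_4 = -49/24, a_5 = 49/120.

a_{n+2} = -7/((n+1)(n+2)) * a_n; check: a_0 = -1, a_1 = 1, a_2 = 7/2, a_3 = -7/6, a_4 = -49/24, a_5 = 49/120


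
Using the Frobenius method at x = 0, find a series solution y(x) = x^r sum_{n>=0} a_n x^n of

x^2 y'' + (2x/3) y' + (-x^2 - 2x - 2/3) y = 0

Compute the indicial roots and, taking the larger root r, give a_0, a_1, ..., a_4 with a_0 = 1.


Write in Frobenius form y'' + (p(x)/x) y' + (q(x)/x^2) y = 0:
  p(x) = 2/3,  q(x) = -x^2 - 2x - 2/3.
Indicial equation: r(r-1) + (2/3) r + (-2/3) = 0 -> roots r_1 = 1, r_2 = -2/3.
Take r = r_1 = 1. Let y(x) = x^r sum_{n>=0} a_n x^n with a_0 = 1.
Substitute y = x^r sum a_n x^n and match x^{r+n}. The recurrence is
  D(n) a_n - 2 a_{n-1} - 1 a_{n-2} = 0,  where D(n) = (r+n)(r+n-1) + (2/3)(r+n) + (-2/3).
  a_n = [2 a_{n-1} + 1 a_{n-2}] / D(n).
Since the indicial polynomial factors as (r - r_1)(r - r_2), D(n) = (r_1 + n - r_1)(r_1 + n - r_2) = n(n + 5/3).
Evaluating step by step (a_0 = 1):
  n = 1: D(1) = 1(1 + 5/3) = 8/3; numerator = 2(1) = 2; a_1 = (2)/(8/3) = 3/4
  n = 2: D(2) = 2(2 + 5/3) = 22/3; numerator = 2(3/4) + 1(1) = 5/2; a_2 = (5/2)/(22/3) = 15/44
  n = 3: D(3) = 3(3 + 5/3) = 14; numerator = 2(15/44) + 1(3/4) = 63/44; a_3 = (63/44)/(14) = 9/88
  n = 4: D(4) = 4(4 + 5/3) = 68/3; numerator = 2(9/88) + 1(15/44) = 6/11; a_4 = (6/11)/(68/3) = 9/374

r = 1; a_0 = 1; a_1 = 3/4; a_2 = 15/44; a_3 = 9/88; a_4 = 9/374


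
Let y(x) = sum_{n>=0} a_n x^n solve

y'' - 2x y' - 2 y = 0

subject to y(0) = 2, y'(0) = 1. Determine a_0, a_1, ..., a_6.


Ansatz: y(x) = sum_{n>=0} a_n x^n, so y'(x) = sum_{n>=1} n a_n x^(n-1) and y''(x) = sum_{n>=2} n(n-1) a_n x^(n-2).
Substitute into P(x) y'' + Q(x) y' + R(x) y = 0 with P(x) = 1, Q(x) = -2x, R(x) = -2, and match powers of x.
Initial conditions: a_0 = 2, a_1 = 1.
Setting the coefficient of each power of x to zero and solving order by order (substituting the coefficients already found):
  x^0: 2 a_2 - 2 a_0 = 0  ->  2 a_2 = 2 a_0 = 4  ->  a_2 = 2
  x^1: 6 a_3 - 4 a_1 = 0  ->  6 a_3 = 4 a_1 = 4  ->  a_3 = 2/3
  x^2: 12 a_4 - 6 a_2 = 0  ->  12 a_4 = 6 a_2 = 12  ->  a_4 = 1
  x^3: 20 a_5 - 8 a_3 = 0  ->  20 a_5 = 8 a_3 = 16/3  ->  a_5 = 4/15
  x^4: 30 a_6 - 10 a_4 = 0  ->  30 a_6 = 10 a_4 = 10  ->  a_6 = 1/3
Truncated series: y(x) = 2 + x + 2 x^2 + (2/3) x^3 + x^4 + (4/15) x^5 + (1/3) x^6 + O(x^7).

a_0 = 2; a_1 = 1; a_2 = 2; a_3 = 2/3; a_4 = 1; a_5 = 4/15; a_6 = 1/3


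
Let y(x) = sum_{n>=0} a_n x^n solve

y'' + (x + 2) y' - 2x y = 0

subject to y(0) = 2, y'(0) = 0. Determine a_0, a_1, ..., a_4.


Ansatz: y(x) = sum_{n>=0} a_n x^n, so y'(x) = sum_{n>=1} n a_n x^(n-1) and y''(x) = sum_{n>=2} n(n-1) a_n x^(n-2).
Substitute into P(x) y'' + Q(x) y' + R(x) y = 0 with P(x) = 1, Q(x) = x + 2, R(x) = -2x, and match powers of x.
Initial conditions: a_0 = 2, a_1 = 0.
Setting the coefficient of each power of x to zero and solving order by order (substituting the coefficients already found):
  x^0: 2 a_2 + 2 a_1 = 0  ->  2 a_2 = -2 a_1 = 0  ->  a_2 = 0
  x^1: 6 a_3 + 4 a_2 + a_1 - 2 a_0 = 0  ->  6 a_3 = -4 a_2 - a_1 + 2 a_0 = 4  ->  a_3 = 2/3
  x^2: 12 a_4 + 6 a_3 + 2 a_2 - 2 a_1 = 0  ->  12 a_4 = -6 a_3 - 2 a_2 + 2 a_1 = -4  ->  a_4 = -1/3
Truncated series: y(x) = 2 + (2/3) x^3 - (1/3) x^4 + O(x^5).

a_0 = 2; a_1 = 0; a_2 = 0; a_3 = 2/3; a_4 = -1/3


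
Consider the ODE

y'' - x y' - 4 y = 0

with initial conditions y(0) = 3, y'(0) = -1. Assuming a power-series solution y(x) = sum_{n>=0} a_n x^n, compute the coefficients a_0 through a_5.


Ansatz: y(x) = sum_{n>=0} a_n x^n, so y'(x) = sum_{n>=1} n a_n x^(n-1) and y''(x) = sum_{n>=2} n(n-1) a_n x^(n-2).
Substitute into P(x) y'' + Q(x) y' + R(x) y = 0 with P(x) = 1, Q(x) = -x, R(x) = -4, and match powers of x.
Initial conditions: a_0 = 3, a_1 = -1.
Setting the coefficient of each power of x to zero and solving order by order (substituting the coefficients already found):
  x^0: 2 a_2 - 4 a_0 = 0  ->  2 a_2 = 4 a_0 = 12  ->  a_2 = 6
  x^1: 6 a_3 - 5 a_1 = 0  ->  6 a_3 = 5 a_1 = -5  ->  a_3 = -5/6
  x^2: 12 a_4 - 6 a_2 = 0  ->  12 a_4 = 6 a_2 = 36  ->  a_4 = 3
  x^3: 20 a_5 - 7 a_3 = 0  ->  20 a_5 = 7 a_3 = -35/6  ->  a_5 = -7/24
Truncated series: y(x) = 3 - x + 6 x^2 - (5/6) x^3 + 3 x^4 - (7/24) x^5 + O(x^6).

a_0 = 3; a_1 = -1; a_2 = 6; a_3 = -5/6; a_4 = 3; a_5 = -7/24


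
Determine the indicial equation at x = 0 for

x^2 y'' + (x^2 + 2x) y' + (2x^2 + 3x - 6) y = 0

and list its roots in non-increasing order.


Divide by x^2 to reach normal form y'' + P_1(x) y' + P_2(x) y = 0 with P_1(x) = 1 + 2/x and P_2(x) = 2 + 3/x - 6/x^2.
x = 0 is a singular point because the y'-coefficient 1 + 2/x has a pole at x = 0 and the y-coefficient 2 + 3/x - 6/x^2 has a pole at x = 0.
It is a regular singular point because x P_1(x) = p(x) = x + 2 and x^2 P_2(x) = q(x) = 2x^2 + 3x - 6 are polynomials, hence analytic at x = 0.
p(0) = 2,  q(0) = -6.
Indicial equation: r(r-1) + p(0) r + q(0) = 0, i.e. r^2 + (p(0) - 1) r + q(0) = 0, i.e. r^2 + 1 r - 6 = 0.
Discriminant: (1)^2 - 4(-6) = 25, so r = (-1 ± 5)/2.
Solving: r_1 = 2, r_2 = -3.

indicial: r^2 + 1 r - 6 = 0; roots r_1 = 2, r_2 = -3


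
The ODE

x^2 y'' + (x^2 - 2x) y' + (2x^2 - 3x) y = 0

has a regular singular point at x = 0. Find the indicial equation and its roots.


Divide by x^2 to reach normal form y'' + P_1(x) y' + P_2(x) y = 0 with P_1(x) = 1 - 2/x and P_2(x) = 2 - 3/x.
x = 0 is a singular point because the y'-coefficient 1 - 2/x has a pole at x = 0 and the y-coefficient 2 - 3/x has a pole at x = 0.
It is a regular singular point because x P_1(x) = p(x) = x - 2 and x^2 P_2(x) = q(x) = 2x^2 - 3x are polynomials, hence analytic at x = 0.
p(0) = -2,  q(0) = 0.
Indicial equation: r(r-1) + p(0) r + q(0) = 0, i.e. r^2 + (p(0) - 1) r + q(0) = 0, i.e. r^2 - 3 r = 0.
Discriminant: (-3)^2 - 4(0) = 9, so r = (3 ± 3)/2.
Solving: r_1 = 3, r_2 = 0.

indicial: r^2 - 3 r = 0; roots r_1 = 3, r_2 = 0


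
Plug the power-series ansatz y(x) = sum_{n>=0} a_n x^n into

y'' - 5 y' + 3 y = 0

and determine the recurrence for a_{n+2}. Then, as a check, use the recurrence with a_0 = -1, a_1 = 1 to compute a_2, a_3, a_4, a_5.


Substitute y = sum_n a_n x^n.
y''(x) has coefficient (n+2)(n+1) a_{n+2} at x^n;
-5 y'(x) has coefficient -5 (n+1) a_{n+1} at x^n;
3 y(x) has coefficient 3 a_n at x^n.
Matching x^n: (n+2)(n+1) a_{n+2} - 5 (n+1) a_{n+1} + 3 a_n = 0.
Thus a_{n+2} = [5 (n+1) a_{n+1} - 3 a_n] / ((n+1)(n+2)).

Check with a_0 = -1, a_1 = 1 (apply the recurrence for n = 0, 1, 2, 3): a_0 = -1, a_1 = 1, a_2 = 4, a_3 = 37/6, a_4 = 161/24, a_5 = 347/60.

a_(n+2) = [5 (n+1) a_(n+1) - 3 a_n] / ((n+1)(n+2)); check: a_0 = -1, a_1 = 1, a_2 = 4, a_3 = 37/6, a_4 = 161/24, a_5 = 347/60


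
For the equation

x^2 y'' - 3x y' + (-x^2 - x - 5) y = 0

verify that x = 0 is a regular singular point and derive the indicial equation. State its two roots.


Divide by x^2 to reach normal form y'' + P_1(x) y' + P_2(x) y = 0 with P_1(x) = -3/x and P_2(x) = -1 - 1/x - 5/x^2.
x = 0 is a singular point because the y'-coefficient -3/x has a pole at x = 0 and the y-coefficient -1 - 1/x - 5/x^2 has a pole at x = 0.
It is a regular singular point because x P_1(x) = p(x) = -3 and x^2 P_2(x) = q(x) = -x^2 - x - 5 are polynomials, hence analytic at x = 0.
p(0) = -3,  q(0) = -5.
Indicial equation: r(r-1) + p(0) r + q(0) = 0, i.e. r^2 + (p(0) - 1) r + q(0) = 0, i.e. r^2 - 4 r - 5 = 0.
Discriminant: (-4)^2 - 4(-5) = 36, so r = (4 ± 6)/2.
Solving: r_1 = 5, r_2 = -1.

indicial: r^2 - 4 r - 5 = 0; roots r_1 = 5, r_2 = -1


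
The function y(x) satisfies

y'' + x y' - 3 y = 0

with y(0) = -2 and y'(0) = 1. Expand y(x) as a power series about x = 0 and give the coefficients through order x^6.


Ansatz: y(x) = sum_{n>=0} a_n x^n, so y'(x) = sum_{n>=1} n a_n x^(n-1) and y''(x) = sum_{n>=2} n(n-1) a_n x^(n-2).
Substitute into P(x) y'' + Q(x) y' + R(x) y = 0 with P(x) = 1, Q(x) = x, R(x) = -3, and match powers of x.
Initial conditions: a_0 = -2, a_1 = 1.
Setting the coefficient of each power of x to zero and solving order by order (substituting the coefficients already found):
  x^0: 2 a_2 - 3 a_0 = 0  ->  2 a_2 = 3 a_0 = -6  ->  a_2 = -3
  x^1: 6 a_3 - 2 a_1 = 0  ->  6 a_3 = 2 a_1 = 2  ->  a_3 = 1/3
  x^2: 12 a_4 - a_2 = 0  ->  12 a_4 = a_2 = -3  ->  a_4 = -1/4
  x^3: 20 a_5 = 0  ->  a_5 = 0
  x^4: 30 a_6 + a_4 = 0  ->  30 a_6 = -a_4 = 1/4  ->  a_6 = 1/120
Truncated series: y(x) = -2 + x - 3 x^2 + (1/3) x^3 - (1/4) x^4 + (1/120) x^6 + O(x^7).

a_0 = -2; a_1 = 1; a_2 = -3; a_3 = 1/3; a_4 = -1/4; a_5 = 0; a_6 = 1/120


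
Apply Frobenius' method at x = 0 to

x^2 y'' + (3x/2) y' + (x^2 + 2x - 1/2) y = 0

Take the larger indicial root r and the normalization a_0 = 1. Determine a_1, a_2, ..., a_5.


Write in Frobenius form y'' + (p(x)/x) y' + (q(x)/x^2) y = 0:
  p(x) = 3/2,  q(x) = x^2 + 2x - 1/2.
Indicial equation: r(r-1) + (3/2) r + (-1/2) = 0 -> roots r_1 = 1/2, r_2 = -1.
Take r = r_1 = 1/2. Let y(x) = x^r sum_{n>=0} a_n x^n with a_0 = 1.
Substitute y = x^r sum a_n x^n and match x^{r+n}. The recurrence is
  D(n) a_n + 2 a_{n-1} + 1 a_{n-2} = 0,  where D(n) = (r+n)(r+n-1) + (3/2)(r+n) + (-1/2).
  a_n = [-2 a_{n-1} - 1 a_{n-2}] / D(n).
Since the indicial polynomial factors as (r - r_1)(r - r_2), D(n) = (r_1 + n - r_1)(r_1 + n - r_2) = n(n + 3/2).
Evaluating step by step (a_0 = 1):
  n = 1: D(1) = 1(1 + 3/2) = 5/2; numerator = -2(1) = -2; a_1 = (-2)/(5/2) = -4/5
  n = 2: D(2) = 2(2 + 3/2) = 7; numerator = -2(-4/5) - 1(1) = 3/5; a_2 = (3/5)/(7) = 3/35
  n = 3: D(3) = 3(3 + 3/2) = 27/2; numerator = -2(3/35) - 1(-4/5) = 22/35; a_3 = (22/35)/(27/2) = 44/945
  n = 4: D(4) = 4(4 + 3/2) = 22; numerator = -2(44/945) - 1(3/35) = -169/945; a_4 = (-169/945)/(22) = -169/20790
  n = 5: D(5) = 5(5 + 3/2) = 65/2; numerator = -2(-169/20790) - 1(44/945) = -1/33; a_5 = (-1/33)/(65/2) = -2/2145

r = 1/2; a_0 = 1; a_1 = -4/5; a_2 = 3/35; a_3 = 44/945; a_4 = -169/20790; a_5 = -2/2145
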